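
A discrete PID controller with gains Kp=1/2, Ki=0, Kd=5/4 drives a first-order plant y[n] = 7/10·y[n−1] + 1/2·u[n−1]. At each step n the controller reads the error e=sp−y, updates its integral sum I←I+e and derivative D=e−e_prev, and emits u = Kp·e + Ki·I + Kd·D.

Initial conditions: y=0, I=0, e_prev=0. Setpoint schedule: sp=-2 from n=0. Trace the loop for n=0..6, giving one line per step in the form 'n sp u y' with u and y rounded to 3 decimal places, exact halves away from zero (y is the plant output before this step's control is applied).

(exact arithmetic carried between steps; '≈' marks a value shown rounded to 6 d.p. or computed from one; I and e_prev carry over from the previous line; the table rounds u and y to 3 d.p., halves away from zero)
n=0: y=0, sp=-2, e=sp−y=-2; I=-2, D=e−e_prev=-2; u=1/2·(-2)+0·(-2)+5/4·(-2)=-3.5; next y=7/10·0+1/2·(-3.5)=-1.75
n=1: y=-1.75, sp=-2, e=sp−y=-0.25; I=-2.25, D=e−e_prev=1.75; u=1/2·(-0.25)+0·(-2.25)+5/4·1.75=2.0625; next y=7/10·(-1.75)+1/2·2.0625=-0.19375
n=2: y=-0.19375, sp=-2, e=sp−y=-1.80625; I=-4.05625, D=e−e_prev=-1.55625; u=1/2·(-1.80625)+0·(-4.05625)+5/4·(-1.55625)≈-2.848438; next y=7/10·(-0.19375)+1/2·(-2.848438)≈-1.559844
n=3: y≈-1.559844, sp=-2, e=sp−y≈-0.440156; I≈-4.496406, D=e−e_prev≈1.366094; u=1/2·(-0.440156)+0·(-4.496406)+5/4·1.366094≈1.487539; next y=7/10·(-1.559844)+1/2·1.487539≈-0.348121
n=4: y≈-0.348121, sp=-2, e=sp−y≈-1.651879; I≈-6.148285, D=e−e_prev≈-1.211723; u=1/2·(-1.651879)+0·(-6.148285)+5/4·(-1.211723)≈-2.340593; next y=7/10·(-0.348121)+1/2·(-2.340593)≈-1.413981
n=5: y≈-1.413981, sp=-2, e=sp−y≈-0.586019; I≈-6.734304, D=e−e_prev≈1.065860; u=1/2·(-0.586019)+0·(-6.734304)+5/4·1.065860≈1.039316; next y=7/10·(-1.413981)+1/2·1.039316≈-0.470129
n=6: y≈-0.470129, sp=-2, e=sp−y≈-1.529871; I≈-8.264175, D=e−e_prev≈-0.943852; u=1/2·(-1.529871)+0·(-8.264175)+5/4·(-0.943852)≈-1.944751; next y=7/10·(-0.470129)+1/2·(-1.944751)≈-1.301466

0 -2 -3.500 0.000
1 -2 2.063 -1.750
2 -2 -2.848 -0.194
3 -2 1.488 -1.560
4 -2 -2.341 -0.348
5 -2 1.039 -1.414
6 -2 -1.945 -0.470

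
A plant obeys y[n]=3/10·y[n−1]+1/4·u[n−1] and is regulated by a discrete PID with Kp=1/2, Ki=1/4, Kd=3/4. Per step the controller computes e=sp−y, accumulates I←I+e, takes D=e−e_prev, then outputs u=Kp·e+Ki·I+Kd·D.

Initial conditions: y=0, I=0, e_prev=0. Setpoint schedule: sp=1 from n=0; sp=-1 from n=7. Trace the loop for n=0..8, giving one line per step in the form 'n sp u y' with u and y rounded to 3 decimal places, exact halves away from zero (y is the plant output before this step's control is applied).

0 1 1.500 0.000
1 1 0.438 0.375
2 1 1.105 0.222
3 1 1.003 0.343
4 1 1.242 0.354
5 1 1.317 0.417
6 1 1.454 0.454
7 -1 -1.450 0.500
8 -1 0.778 -0.213

(exact arithmetic carried between steps; '≈' marks a value shown rounded to 6 d.p. or computed from one; I and e_prev carry over from the previous line; the table rounds u and y to 3 d.p., halves away from zero)
n=0: y=0, sp=1, e=sp−y=1; I=1, D=e−e_prev=1; u=1/2·1+1/4·1+3/4·1=1.5; next y=3/10·0+1/4·1.5=0.375
n=1: y=0.375, sp=1, e=sp−y=0.625; I=1.625, D=e−e_prev=-0.375; u=1/2·0.625+1/4·1.625+3/4·(-0.375)=0.4375; next y=3/10·0.375+1/4·0.4375=0.221875
n=2: y=0.221875, sp=1, e=sp−y=0.778125; I=2.403125, D=e−e_prev=0.153125; u=1/2·0.778125+1/4·2.403125+3/4·0.153125≈1.104688; next y=3/10·0.221875+1/4·1.104688≈0.342734
n=3: y≈0.342734, sp=1, e=sp−y≈0.657266; I≈3.060391, D=e−e_prev≈-0.120859; u=1/2·0.657266+1/4·3.060391+3/4·(-0.120859)≈1.003086; next y=3/10·0.342734+1/4·1.003086≈0.353592
n=4: y≈0.353592, sp=1, e=sp−y≈0.646408; I≈3.706799, D=e−e_prev≈-0.010857; u=1/2·0.646408+1/4·3.706799+3/4·(-0.010857)≈1.241761; next y=3/10·0.353592+1/4·1.241761≈0.416518
n=5: y≈0.416518, sp=1, e=sp−y≈0.583482; I≈4.290281, D=e−e_prev≈-0.062926; u=1/2·0.583482+1/4·4.290281+3/4·(-0.062926)≈1.317117; next y=3/10·0.416518+1/4·1.317117≈0.454235
n=6: y≈0.454235, sp=1, e=sp−y≈0.545765; I≈4.836047, D=e−e_prev≈-0.037717; u=1/2·0.545765+1/4·4.836047+3/4·(-0.037717)≈1.453607; next y=3/10·0.454235+1/4·1.453607≈0.499672
n=7: y≈0.499672, sp=-1, e=sp−y≈-1.499672; I≈3.336374, D=e−e_prev≈-2.045437; u=1/2·(-1.499672)+1/4·3.336374+3/4·(-2.045437)≈-1.449821; next y=3/10·0.499672+1/4·(-1.449821)≈-0.212554
n=8: y≈-0.212554, sp=-1, e=sp−y≈-0.787446; I≈2.548928, D=e−e_prev≈0.712226; u=1/2·(-0.787446)+1/4·2.548928+3/4·0.712226≈0.777678; next y=3/10·(-0.212554)+1/4·0.777678≈0.130653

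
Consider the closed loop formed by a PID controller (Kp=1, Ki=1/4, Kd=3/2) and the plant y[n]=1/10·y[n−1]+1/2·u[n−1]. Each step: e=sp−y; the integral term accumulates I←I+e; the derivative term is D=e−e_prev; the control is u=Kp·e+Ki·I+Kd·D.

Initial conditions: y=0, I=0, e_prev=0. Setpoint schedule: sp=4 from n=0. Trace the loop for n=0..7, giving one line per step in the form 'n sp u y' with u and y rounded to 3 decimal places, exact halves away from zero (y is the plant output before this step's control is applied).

0 4 11.000 0.000
1 4 -9.125 5.500
2 4 24.909 -4.013
3 4 -31.538 12.053
4 4 63.744 -14.563
5 4 -95.233 30.416
6 4 171.857 -44.575
7 4 -275.112 81.471

(exact arithmetic carried between steps; '≈' marks a value shown rounded to 6 d.p. or computed from one; I and e_prev carry over from the previous line; the table rounds u and y to 3 d.p., halves away from zero)
n=0: y=0, sp=4, e=sp−y=4; I=4, D=e−e_prev=4; u=1·4+1/4·4+3/2·4=11; next y=1/10·0+1/2·11=5.5
n=1: y=5.5, sp=4, e=sp−y=-1.5; I=2.5, D=e−e_prev=-5.5; u=1·(-1.5)+1/4·2.5+3/2·(-5.5)=-9.125; next y=1/10·5.5+1/2·(-9.125)=-4.0125
n=2: y=-4.0125, sp=4, e=sp−y=8.0125; I=10.5125, D=e−e_prev=9.5125; u=1·8.0125+1/4·10.5125+3/2·9.5125=24.909375; next y=1/10·(-4.0125)+1/2·24.909375≈12.053438
n=3: y≈12.053438, sp=4, e=sp−y≈-8.053438; I≈2.459063, D=e−e_prev≈-16.065938; u=1·(-8.053438)+1/4·2.459063+3/2·(-16.065938)≈-31.537578; next y=1/10·12.053438+1/2·(-31.537578)≈-14.563445
n=4: y≈-14.563445, sp=4, e=sp−y≈18.563445; I≈21.022508, D=e−e_prev≈26.616883; u=1·18.563445+1/4·21.022508+3/2·26.616883≈63.744396; next y=1/10·(-14.563445)+1/2·63.744396≈30.415854
n=5: y≈30.415854, sp=4, e=sp−y≈-26.415854; I≈-5.393346, D=e−e_prev≈-44.979299; u=1·(-26.415854)+1/4·(-5.393346)+3/2·(-44.979299)≈-95.233139; next y=1/10·30.415854+1/2·(-95.233139)≈-44.574984
n=6: y≈-44.574984, sp=4, e=sp−y≈48.574984; I≈43.181638, D=e−e_prev≈74.990838; u=1·48.574984+1/4·43.181638+3/2·74.990838≈171.856650; next y=1/10·(-44.574984)+1/2·171.856650≈81.470827
n=7: y≈81.470827, sp=4, e=sp−y≈-77.470827; I≈-34.289189, D=e−e_prev≈-126.045811; u=1·(-77.470827)+1/4·(-34.289189)+3/2·(-126.045811)≈-275.111840; next y=1/10·81.470827+1/2·(-275.111840)≈-129.408837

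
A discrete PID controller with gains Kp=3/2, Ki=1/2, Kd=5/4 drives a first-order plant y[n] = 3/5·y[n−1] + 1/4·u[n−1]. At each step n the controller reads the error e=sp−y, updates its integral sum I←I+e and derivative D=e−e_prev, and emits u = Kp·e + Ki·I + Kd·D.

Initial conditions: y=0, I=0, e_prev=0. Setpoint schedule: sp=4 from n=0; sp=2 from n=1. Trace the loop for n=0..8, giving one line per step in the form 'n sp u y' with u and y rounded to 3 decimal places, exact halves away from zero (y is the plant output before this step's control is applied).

(exact arithmetic carried between steps; '≈' marks a value shown rounded to 6 d.p. or computed from one; I and e_prev carry over from the previous line; the table rounds u and y to 3 d.p., halves away from zero)
n=0: y=0, sp=4, e=sp−y=4; I=4, D=e−e_prev=4; u=3/2·4+1/2·4+5/4·4=13; next y=3/5·0+1/4·13=3.25
n=1: y=3.25, sp=2, e=sp−y=-1.25; I=2.75, D=e−e_prev=-5.25; u=3/2·(-1.25)+1/2·2.75+5/4·(-5.25)=-7.0625; next y=3/5·3.25+1/4·(-7.0625)=0.184375
n=2: y=0.184375, sp=2, e=sp−y=1.815625; I=4.565625, D=e−e_prev=3.065625; u=3/2·1.815625+1/2·4.565625+5/4·3.065625≈8.838281; next y=3/5·0.184375+1/4·8.838281≈2.320195
n=3: y≈2.320195, sp=2, e=sp−y≈-0.320195; I≈4.245430, D=e−e_prev≈-2.135820; u=3/2·(-0.320195)+1/2·4.245430+5/4·(-2.135820)≈-1.027354; next y=3/5·2.320195+1/4·(-1.027354)≈1.135279
n=4: y≈1.135279, sp=2, e=sp−y≈0.864721; I≈5.110151, D=e−e_prev≈1.184917; u=3/2·0.864721+1/2·5.110151+5/4·1.184917≈5.333303; next y=3/5·1.135279+1/4·5.333303≈2.014493
n=5: y≈2.014493, sp=2, e=sp−y≈-0.014493; I≈5.095658, D=e−e_prev≈-0.879214; u=3/2·(-0.014493)+1/2·5.095658+5/4·(-0.879214)≈1.427072; next y=3/5·2.014493+1/4·1.427072≈1.565464
n=6: y≈1.565464, sp=2, e=sp−y≈0.434536; I≈5.530194, D=e−e_prev≈0.449029; u=3/2·0.434536+1/2·5.530194+5/4·0.449029≈3.978188; next y=3/5·1.565464+1/4·3.978188≈1.933825
n=7: y≈1.933825, sp=2, e=sp−y≈0.066175; I≈5.596369, D=e−e_prev≈-0.368362; u=3/2·0.066175+1/2·5.596369+5/4·(-0.368362)≈2.436995; next y=3/5·1.933825+1/4·2.436995≈1.769544
n=8: y≈1.769544, sp=2, e=sp−y≈0.230456; I≈5.826825, D=e−e_prev≈0.164281; u=3/2·0.230456+1/2·5.826825+5/4·0.164281≈3.464449; next y=3/5·1.769544+1/4·3.464449≈1.927838

0 4 13.000 0.000
1 2 -7.063 3.250
2 2 8.838 0.184
3 2 -1.027 2.320
4 2 5.333 1.135
5 2 1.427 2.014
6 2 3.978 1.565
7 2 2.437 1.934
8 2 3.464 1.770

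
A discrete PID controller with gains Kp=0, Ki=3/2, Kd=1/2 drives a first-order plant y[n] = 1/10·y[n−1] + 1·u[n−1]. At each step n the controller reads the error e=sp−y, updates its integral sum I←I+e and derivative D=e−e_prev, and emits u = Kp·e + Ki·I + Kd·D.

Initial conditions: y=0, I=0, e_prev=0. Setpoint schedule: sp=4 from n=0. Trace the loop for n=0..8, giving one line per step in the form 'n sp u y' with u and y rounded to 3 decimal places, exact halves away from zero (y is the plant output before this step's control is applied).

0 4 8.000 0.000
1 4 -4.000 8.000
2 4 16.400 -3.200
3 4 -16.960 16.080
4 4 37.424 -15.352
5 4 -51.746 35.889
6 4 94.133 -48.157
7 4 -144.602 89.317
8 4 246.134 -135.671

(exact arithmetic carried between steps; '≈' marks a value shown rounded to 6 d.p. or computed from one; I and e_prev carry over from the previous line; the table rounds u and y to 3 d.p., halves away from zero)
n=0: y=0, sp=4, e=sp−y=4; I=4, D=e−e_prev=4; u=0·4+3/2·4+1/2·4=8; next y=1/10·0+1·8=8
n=1: y=8, sp=4, e=sp−y=-4; I=0, D=e−e_prev=-8; u=0·(-4)+3/2·0+1/2·(-8)=-4; next y=1/10·8+1·(-4)=-3.2
n=2: y=-3.2, sp=4, e=sp−y=7.2; I=7.2, D=e−e_prev=11.2; u=0·7.2+3/2·7.2+1/2·11.2=16.4; next y=1/10·(-3.2)+1·16.4=16.08
n=3: y=16.08, sp=4, e=sp−y=-12.08; I=-4.88, D=e−e_prev=-19.28; u=0·(-12.08)+3/2·(-4.88)+1/2·(-19.28)=-16.96; next y=1/10·16.08+1·(-16.96)=-15.352
n=4: y=-15.352, sp=4, e=sp−y=19.352; I=14.472, D=e−e_prev=31.432; u=0·19.352+3/2·14.472+1/2·31.432=37.424; next y=1/10·(-15.352)+1·37.424=35.8888
n=5: y=35.8888, sp=4, e=sp−y=-31.8888; I=-17.4168, D=e−e_prev=-51.2408; u=0·(-31.8888)+3/2·(-17.4168)+1/2·(-51.2408)=-51.7456; next y=1/10·35.8888+1·(-51.7456)=-48.15672
n=6: y=-48.15672, sp=4, e=sp−y=52.15672; I=34.73992, D=e−e_prev=84.04552; u=0·52.15672+3/2·34.73992+1/2·84.04552=94.13264; next y=1/10·(-48.15672)+1·94.13264=89.316968
n=7: y=89.316968, sp=4, e=sp−y=-85.316968; I=-50.577048, D=e−e_prev=-137.473688; u=0·(-85.316968)+3/2·(-50.577048)+1/2·(-137.473688)=-144.602416; next y=1/10·89.316968+1·(-144.602416)≈-135.670719
n=8: y≈-135.670719, sp=4, e=sp−y≈139.670719; I≈89.093671, D=e−e_prev≈224.987687; u=0·139.670719+3/2·89.093671+1/2·224.987687≈246.134350; next y=1/10·(-135.670719)+1·246.134350≈232.567278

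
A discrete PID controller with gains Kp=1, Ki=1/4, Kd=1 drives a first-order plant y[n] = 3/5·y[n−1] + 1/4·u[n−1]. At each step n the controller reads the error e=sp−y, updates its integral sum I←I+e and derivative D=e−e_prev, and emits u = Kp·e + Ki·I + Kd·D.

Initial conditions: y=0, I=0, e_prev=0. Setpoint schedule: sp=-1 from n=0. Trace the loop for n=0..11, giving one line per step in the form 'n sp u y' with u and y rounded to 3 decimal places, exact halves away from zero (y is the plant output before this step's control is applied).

0 -1 -2.250 0.000
1 -1 -0.234 -0.563
2 -1 -1.281 -0.396
3 -1 -0.901 -0.558
4 -1 -1.169 -0.560
5 -1 -1.128 -0.628
6 -1 -1.220 -0.659
7 -1 -1.242 -0.700
8 -1 -1.290 -0.731
9 -1 -1.320 -0.761
10 -1 -1.352 -0.787
11 -1 -1.379 -0.810

(exact arithmetic carried between steps; '≈' marks a value shown rounded to 6 d.p. or computed from one; I and e_prev carry over from the previous line; the table rounds u and y to 3 d.p., halves away from zero)
n=0: y=0, sp=-1, e=sp−y=-1; I=-1, D=e−e_prev=-1; u=1·(-1)+1/4·(-1)+1·(-1)=-2.25; next y=3/5·0+1/4·(-2.25)=-0.5625
n=1: y=-0.5625, sp=-1, e=sp−y=-0.4375; I=-1.4375, D=e−e_prev=0.5625; u=1·(-0.4375)+1/4·(-1.4375)+1·0.5625=-0.234375; next y=3/5·(-0.5625)+1/4·(-0.234375)≈-0.396094
n=2: y≈-0.396094, sp=-1, e=sp−y≈-0.603906; I≈-2.041406, D=e−e_prev≈-0.166406; u=1·(-0.603906)+1/4·(-2.041406)+1·(-0.166406)≈-1.280664; next y=3/5·(-0.396094)+1/4·(-1.280664)≈-0.557822
n=3: y≈-0.557822, sp=-1, e=sp−y≈-0.442178; I≈-2.483584, D=e−e_prev≈0.161729; u=1·(-0.442178)+1/4·(-2.483584)+1·0.161729≈-0.901345; next y=3/5·(-0.557822)+1/4·(-0.901345)≈-0.560030
n=4: y≈-0.560030, sp=-1, e=sp−y≈-0.439970; I≈-2.923554, D=e−e_prev≈0.002207; u=1·(-0.439970)+1/4·(-2.923554)+1·0.002207≈-1.168652; next y=3/5·(-0.560030)+1/4·(-1.168652)≈-0.628181
n=5: y≈-0.628181, sp=-1, e=sp−y≈-0.371819; I≈-3.295374, D=e−e_prev≈0.068151; u=1·(-0.371819)+1/4·(-3.295374)+1·0.068151≈-1.127512; next y=3/5·(-0.628181)+1/4·(-1.127512)≈-0.658786
n=6: y≈-0.658786, sp=-1, e=sp−y≈-0.341214; I≈-3.636587, D=e−e_prev≈0.030606; u=1·(-0.341214)+1/4·(-3.636587)+1·0.030606≈-1.219755; next y=3/5·(-0.658786)+1/4·(-1.219755)≈-0.700211
n=7: y≈-0.700211, sp=-1, e=sp−y≈-0.299789; I≈-3.936377, D=e−e_prev≈0.041424; u=1·(-0.299789)+1/4·(-3.936377)+1·0.041424≈-1.242460; next y=3/5·(-0.700211)+1/4·(-1.242460)≈-0.730741
n=8: y≈-0.730741, sp=-1, e=sp−y≈-0.269259; I≈-4.205636, D=e−e_prev≈0.030531; u=1·(-0.269259)+1/4·(-4.205636)+1·0.030531≈-1.290137; next y=3/5·(-0.730741)+1/4·(-1.290137)≈-0.760979
n=9: y≈-0.760979, sp=-1, e=sp−y≈-0.239021; I≈-4.444657, D=e−e_prev≈0.030238; u=1·(-0.239021)+1/4·(-4.444657)+1·0.030238≈-1.319947; next y=3/5·(-0.760979)+1/4·(-1.319947)≈-0.786574
n=10: y≈-0.786574, sp=-1, e=sp−y≈-0.213426; I≈-4.658082, D=e−e_prev≈0.025595; u=1·(-0.213426)+1/4·(-4.658082)+1·0.025595≈-1.352351; next y=3/5·(-0.786574)+1/4·(-1.352351)≈-0.810032
n=11: y≈-0.810032, sp=-1, e=sp−y≈-0.189968; I≈-4.848050, D=e−e_prev≈0.023458; u=1·(-0.189968)+1/4·(-4.848050)+1·0.023458≈-1.378522; next y=3/5·(-0.810032)+1/4·(-1.378522)≈-0.830650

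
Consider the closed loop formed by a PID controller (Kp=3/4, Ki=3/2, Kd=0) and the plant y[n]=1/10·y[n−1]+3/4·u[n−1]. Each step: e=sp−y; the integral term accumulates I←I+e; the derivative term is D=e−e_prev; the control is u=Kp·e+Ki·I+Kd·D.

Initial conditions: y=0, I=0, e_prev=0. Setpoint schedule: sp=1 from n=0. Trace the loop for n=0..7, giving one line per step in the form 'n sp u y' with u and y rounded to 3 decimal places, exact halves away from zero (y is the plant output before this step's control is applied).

(exact arithmetic carried between steps; '≈' marks a value shown rounded to 6 d.p. or computed from one; I and e_prev carry over from the previous line; the table rounds u and y to 3 d.p., halves away from zero)
n=0: y=0, sp=1, e=sp−y=1; I=1, D=e−e_prev=1; u=3/4·1+3/2·1+0·1=2.25; next y=1/10·0+3/4·2.25=1.6875
n=1: y=1.6875, sp=1, e=sp−y=-0.6875; I=0.3125, D=e−e_prev=-1.6875; u=3/4·(-0.6875)+3/2·0.3125+0·(-1.6875)=-0.046875; next y=1/10·1.6875+3/4·(-0.046875)≈0.133594
n=2: y≈0.133594, sp=1, e=sp−y≈0.866406; I≈1.178906, D=e−e_prev≈1.553906; u=3/4·0.866406+3/2·1.178906+0·1.553906≈2.418164; next y=1/10·0.133594+3/4·2.418164≈1.826982
n=3: y≈1.826982, sp=1, e=sp−y≈-0.826982; I≈0.351924, D=e−e_prev≈-1.693389; u=3/4·(-0.826982)+3/2·0.351924+0·(-1.693389)≈-0.092351; next y=1/10·1.826982+3/4·(-0.092351)≈0.113435
n=4: y≈0.113435, sp=1, e=sp−y≈0.886565; I≈1.238489, D=e−e_prev≈1.713547; u=3/4·0.886565+3/2·1.238489+0·1.713547≈2.522657; next y=1/10·0.113435+3/4·2.522657≈1.903336
n=5: y≈1.903336, sp=1, e=sp−y≈-0.903336; I≈0.335153, D=e−e_prev≈-1.789901; u=3/4·(-0.903336)+3/2·0.335153+0·(-1.789901)≈-0.174773; next y=1/10·1.903336+3/4·(-0.174773)≈0.059254
n=6: y≈0.059254, sp=1, e=sp−y≈0.940746; I≈1.275899, D=e−e_prev≈1.844083; u=3/4·0.940746+3/2·1.275899+0·1.844083≈2.619408; next y=1/10·0.059254+3/4·2.619408≈1.970482
n=7: y≈1.970482, sp=1, e=sp−y≈-0.970482; I≈0.305417, D=e−e_prev≈-1.911228; u=3/4·(-0.970482)+3/2·0.305417+0·(-1.911228)≈-0.269735; next y=1/10·1.970482+3/4·(-0.269735)≈-0.005253

0 1 2.250 0.000
1 1 -0.047 1.688
2 1 2.418 0.134
3 1 -0.092 1.827
4 1 2.523 0.113
5 1 -0.175 1.903
6 1 2.619 0.059
7 1 -0.270 1.970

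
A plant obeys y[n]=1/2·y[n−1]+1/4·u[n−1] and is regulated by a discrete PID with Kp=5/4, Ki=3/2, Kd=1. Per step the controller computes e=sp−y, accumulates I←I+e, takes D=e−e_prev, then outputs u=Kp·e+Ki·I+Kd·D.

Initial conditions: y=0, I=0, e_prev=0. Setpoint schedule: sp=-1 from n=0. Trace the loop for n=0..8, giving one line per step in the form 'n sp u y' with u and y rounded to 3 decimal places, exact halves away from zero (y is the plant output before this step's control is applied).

0 -1 -3.750 0.000
1 -1 -0.734 -0.938
2 -1 -2.835 -0.652
3 -1 -1.637 -1.035
4 -1 -2.373 -0.927
5 -1 -1.888 -1.057
6 -1 -2.144 -1.000
7 -1 -1.953 -1.036
8 -1 -2.047 -1.006

(exact arithmetic carried between steps; '≈' marks a value shown rounded to 6 d.p. or computed from one; I and e_prev carry over from the previous line; the table rounds u and y to 3 d.p., halves away from zero)
n=0: y=0, sp=-1, e=sp−y=-1; I=-1, D=e−e_prev=-1; u=5/4·(-1)+3/2·(-1)+1·(-1)=-3.75; next y=1/2·0+1/4·(-3.75)=-0.9375
n=1: y=-0.9375, sp=-1, e=sp−y=-0.0625; I=-1.0625, D=e−e_prev=0.9375; u=5/4·(-0.0625)+3/2·(-1.0625)+1·0.9375=-0.734375; next y=1/2·(-0.9375)+1/4·(-0.734375)≈-0.652344
n=2: y≈-0.652344, sp=-1, e=sp−y≈-0.347656; I≈-1.410156, D=e−e_prev≈-0.285156; u=5/4·(-0.347656)+3/2·(-1.410156)+1·(-0.285156)≈-2.834961; next y=1/2·(-0.652344)+1/4·(-2.834961)≈-1.034912
n=3: y≈-1.034912, sp=-1, e=sp−y≈0.034912; I≈-1.375244, D=e−e_prev≈0.382568; u=5/4·0.034912+3/2·(-1.375244)+1·0.382568≈-1.636658; next y=1/2·(-1.034912)+1/4·(-1.636658)≈-0.926620
n=4: y≈-0.926620, sp=-1, e=sp−y≈-0.073380; I≈-1.448624, D=e−e_prev≈-0.108292; u=5/4·(-0.073380)+3/2·(-1.448624)+1·(-0.108292)≈-2.372952; next y=1/2·(-0.926620)+1/4·(-2.372952)≈-1.056548
n=5: y≈-1.056548, sp=-1, e=sp−y≈0.056548; I≈-1.392076, D=e−e_prev≈0.129928; u=5/4·0.056548+3/2·(-1.392076)+1·0.129928≈-1.887501; next y=1/2·(-1.056548)+1/4·(-1.887501)≈-1.000149
n=6: y≈-1.000149, sp=-1, e=sp−y≈0.000149; I≈-1.391926, D=e−e_prev≈-0.056399; u=5/4·0.000149+3/2·(-1.391926)+1·(-0.056399)≈-2.144102; next y=1/2·(-1.000149)+1/4·(-2.144102)≈-1.036100
n=7: y≈-1.036100, sp=-1, e=sp−y≈0.036100; I≈-1.355826, D=e−e_prev≈0.035951; u=5/4·0.036100+3/2·(-1.355826)+1·0.035951≈-1.952663; next y=1/2·(-1.036100)+1/4·(-1.952663)≈-1.006216
n=8: y≈-1.006216, sp=-1, e=sp−y≈0.006216; I≈-1.349610, D=e−e_prev≈-0.029884; u=5/4·0.006216+3/2·(-1.349610)+1·(-0.029884)≈-2.046530; next y=1/2·(-1.006216)+1/4·(-2.046530)≈-1.014740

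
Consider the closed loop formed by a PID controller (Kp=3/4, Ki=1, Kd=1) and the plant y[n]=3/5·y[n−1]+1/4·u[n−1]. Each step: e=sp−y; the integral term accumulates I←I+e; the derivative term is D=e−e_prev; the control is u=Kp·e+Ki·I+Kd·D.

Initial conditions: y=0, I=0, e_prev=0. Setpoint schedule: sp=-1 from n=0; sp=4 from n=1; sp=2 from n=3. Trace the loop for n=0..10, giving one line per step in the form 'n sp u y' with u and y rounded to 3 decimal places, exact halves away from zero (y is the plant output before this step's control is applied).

(exact arithmetic carried between steps; '≈' marks a value shown rounded to 6 d.p. or computed from one; I and e_prev carry over from the previous line; the table rounds u and y to 3 d.p., halves away from zero)
n=0: y=0, sp=-1, e=sp−y=-1; I=-1, D=e−e_prev=-1; u=3/4·(-1)+1·(-1)+1·(-1)=-2.75; next y=3/5·0+1/4·(-2.75)=-0.6875
n=1: y=-0.6875, sp=4, e=sp−y=4.6875; I=3.6875, D=e−e_prev=5.6875; u=3/4·4.6875+1·3.6875+1·5.6875=12.890625; next y=3/5·(-0.6875)+1/4·12.890625≈2.810156
n=2: y≈2.810156, sp=4, e=sp−y≈1.189844; I≈4.877344, D=e−e_prev≈-3.497656; u=3/4·1.189844+1·4.877344+1·(-3.497656)≈2.272070; next y=3/5·2.810156+1/4·2.272070≈2.254111
n=3: y≈2.254111, sp=2, e=sp−y≈-0.254111; I≈4.623232, D=e−e_prev≈-1.443955; u=3/4·(-0.254111)+1·4.623232+1·(-1.443955)≈2.988694; next y=3/5·2.254111+1/4·2.988694≈2.099640
n=4: y≈2.099640, sp=2, e=sp−y≈-0.099640; I≈4.523592, D=e−e_prev≈0.154471; u=3/4·(-0.099640)+1·4.523592+1·0.154471≈4.603333; next y=3/5·2.099640+1/4·4.603333≈2.410617
n=5: y≈2.410617, sp=2, e=sp−y≈-0.410617; I≈4.112975, D=e−e_prev≈-0.310977; u=3/4·(-0.410617)+1·4.112975+1·(-0.310977)≈3.494035; next y=3/5·2.410617+1/4·3.494035≈2.319879
n=6: y≈2.319879, sp=2, e=sp−y≈-0.319879; I≈3.793096, D=e−e_prev≈0.090738; u=3/4·(-0.319879)+1·3.793096+1·0.090738≈3.643925; next y=3/5·2.319879+1/4·3.643925≈2.302909
n=7: y≈2.302909, sp=2, e=sp−y≈-0.302909; I≈3.490187, D=e−e_prev≈0.016970; u=3/4·(-0.302909)+1·3.490187+1·0.016970≈3.279976; next y=3/5·2.302909+1/4·3.279976≈2.201739
n=8: y≈2.201739, sp=2, e=sp−y≈-0.201739; I≈3.288448, D=e−e_prev≈0.101169; u=3/4·(-0.201739)+1·3.288448+1·0.101169≈3.238313; next y=3/5·2.201739+1/4·3.238313≈2.130622
n=9: y≈2.130622, sp=2, e=sp−y≈-0.130622; I≈3.157826, D=e−e_prev≈0.071117; u=3/4·(-0.130622)+1·3.157826+1·0.071117≈3.130977; next y=3/5·2.130622+1/4·3.130977≈2.061117
n=10: y≈2.061117, sp=2, e=sp−y≈-0.061117; I≈3.096709, D=e−e_prev≈0.069504; u=3/4·(-0.061117)+1·3.096709+1·0.069504≈3.120375; next y=3/5·2.061117+1/4·3.120375≈2.016764

0 -1 -2.750 0.000
1 4 12.891 -0.688
2 4 2.272 2.810
3 2 2.989 2.254
4 2 4.603 2.100
5 2 3.494 2.411
6 2 3.644 2.320
7 2 3.280 2.303
8 2 3.238 2.202
9 2 3.131 2.131
10 2 3.120 2.061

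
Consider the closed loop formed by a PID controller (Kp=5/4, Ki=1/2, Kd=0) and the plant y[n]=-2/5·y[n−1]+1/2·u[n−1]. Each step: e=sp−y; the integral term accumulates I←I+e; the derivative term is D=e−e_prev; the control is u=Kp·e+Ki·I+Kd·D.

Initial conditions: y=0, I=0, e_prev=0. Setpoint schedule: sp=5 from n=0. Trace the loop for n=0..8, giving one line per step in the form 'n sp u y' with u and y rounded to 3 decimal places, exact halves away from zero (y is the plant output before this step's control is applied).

(exact arithmetic carried between steps; '≈' marks a value shown rounded to 6 d.p. or computed from one; I and e_prev carry over from the previous line; the table rounds u and y to 3 d.p., halves away from zero)
n=0: y=0, sp=5, e=sp−y=5; I=5, D=e−e_prev=5; u=5/4·5+1/2·5+0·5=8.75; next y=-2/5·0+1/2·8.75=4.375
n=1: y=4.375, sp=5, e=sp−y=0.625; I=5.625, D=e−e_prev=-4.375; u=5/4·0.625+1/2·5.625+0·(-4.375)=3.59375; next y=-2/5·4.375+1/2·3.59375=0.046875
n=2: y=0.046875, sp=5, e=sp−y=4.953125; I=10.578125, D=e−e_prev=4.328125; u=5/4·4.953125+1/2·10.578125+0·4.328125≈11.480469; next y=-2/5·0.046875+1/2·11.480469≈5.721484
n=3: y≈5.721484, sp=5, e=sp−y≈-0.721484; I≈9.856641, D=e−e_prev≈-5.674609; u=5/4·(-0.721484)+1/2·9.856641+0·(-5.674609)≈4.026465; next y=-2/5·5.721484+1/2·4.026465≈-0.275361
n=4: y≈-0.275361, sp=5, e=sp−y≈5.275361; I≈15.132002, D=e−e_prev≈5.996846; u=5/4·5.275361+1/2·15.132002+0·5.996846≈14.160203; next y=-2/5·(-0.275361)+1/2·14.160203≈7.190246
n=5: y≈7.190246, sp=5, e=sp−y≈-2.190246; I≈12.941756, D=e−e_prev≈-7.465607; u=5/4·(-2.190246)+1/2·12.941756+0·(-7.465607)≈3.733071; next y=-2/5·7.190246+1/2·3.733071≈-1.009563
n=6: y≈-1.009563, sp=5, e=sp−y≈6.009563; I≈18.951319, D=e−e_prev≈8.199809; u=5/4·6.009563+1/2·18.951319+0·8.199809≈16.987613; next y=-2/5·(-1.009563)+1/2·16.987613≈8.897632
n=7: y≈8.897632, sp=5, e=sp−y≈-3.897632; I≈15.053687, D=e−e_prev≈-9.907195; u=5/4·(-3.897632)+1/2·15.053687+0·(-9.907195)≈2.654804; next y=-2/5·8.897632+1/2·2.654804≈-2.231651
n=8: y≈-2.231651, sp=5, e=sp−y≈7.231651; I≈22.285338, D=e−e_prev≈11.129283; u=5/4·7.231651+1/2·22.285338+0·11.129283≈20.182233; next y=-2/5·(-2.231651)+1/2·20.182233≈10.983777

0 5 8.750 0.000
1 5 3.594 4.375
2 5 11.480 0.047
3 5 4.026 5.721
4 5 14.160 -0.275
5 5 3.733 7.190
6 5 16.988 -1.010
7 5 2.655 8.898
8 5 20.182 -2.232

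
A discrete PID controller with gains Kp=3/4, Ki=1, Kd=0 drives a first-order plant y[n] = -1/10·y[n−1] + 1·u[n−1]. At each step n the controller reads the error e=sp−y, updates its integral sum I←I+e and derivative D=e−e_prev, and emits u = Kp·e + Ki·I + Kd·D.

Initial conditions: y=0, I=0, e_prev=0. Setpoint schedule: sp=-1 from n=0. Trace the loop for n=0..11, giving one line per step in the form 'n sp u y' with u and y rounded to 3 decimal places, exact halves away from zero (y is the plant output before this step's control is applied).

0 -1 -1.750 0.000
1 -1 0.313 -1.750
2 -1 -2.853 0.488
3 -1 1.591 -2.902
4 -1 -4.877 1.881
5 -1 4.398 -5.065
6 -1 -8.984 4.904
7 -1 10.275 -9.474
8 -1 -17.470 11.222
9 -1 22.483 -18.592
10 -1 -35.059 24.342
11 -1 47.811 -37.494

(exact arithmetic carried between steps; '≈' marks a value shown rounded to 6 d.p. or computed from one; I and e_prev carry over from the previous line; the table rounds u and y to 3 d.p., halves away from zero)
n=0: y=0, sp=-1, e=sp−y=-1; I=-1, D=e−e_prev=-1; u=3/4·(-1)+1·(-1)+0·(-1)=-1.75; next y=-1/10·0+1·(-1.75)=-1.75
n=1: y=-1.75, sp=-1, e=sp−y=0.75; I=-0.25, D=e−e_prev=1.75; u=3/4·0.75+1·(-0.25)+0·1.75=0.3125; next y=-1/10·(-1.75)+1·0.3125=0.4875
n=2: y=0.4875, sp=-1, e=sp−y=-1.4875; I=-1.7375, D=e−e_prev=-2.2375; u=3/4·(-1.4875)+1·(-1.7375)+0·(-2.2375)=-2.853125; next y=-1/10·0.4875+1·(-2.853125)=-2.901875
n=3: y=-2.901875, sp=-1, e=sp−y=1.901875; I=0.164375, D=e−e_prev=3.389375; u=3/4·1.901875+1·0.164375+0·3.389375≈1.590781; next y=-1/10·(-2.901875)+1·1.590781≈1.880969
n=4: y≈1.880969, sp=-1, e=sp−y≈-2.880969; I≈-2.716594, D=e−e_prev≈-4.782844; u=3/4·(-2.880969)+1·(-2.716594)+0·(-4.782844)≈-4.877320; next y=-1/10·1.880969+1·(-4.877320)≈-5.065417
n=5: y≈-5.065417, sp=-1, e=sp−y≈4.065417; I≈1.348823, D=e−e_prev≈6.946386; u=3/4·4.065417+1·1.348823+0·6.946386≈4.397886; next y=-1/10·(-5.065417)+1·4.397886≈4.904428
n=6: y≈4.904428, sp=-1, e=sp−y≈-5.904428; I≈-4.555605, D=e−e_prev≈-9.969845; u=3/4·(-5.904428)+1·(-4.555605)+0·(-9.969845)≈-8.983926; next y=-1/10·4.904428+1·(-8.983926)≈-9.474368
n=7: y≈-9.474368, sp=-1, e=sp−y≈8.474368; I≈3.918764, D=e−e_prev≈14.378796; u=3/4·8.474368+1·3.918764+0·14.378796≈10.274540; next y=-1/10·(-9.474368)+1·10.274540≈11.221977
n=8: y≈11.221977, sp=-1, e=sp−y≈-12.221977; I≈-8.303213, D=e−e_prev≈-20.696345; u=3/4·(-12.221977)+1·(-8.303213)+0·(-20.696345)≈-17.469696; next y=-1/10·11.221977+1·(-17.469696)≈-18.591894
n=9: y≈-18.591894, sp=-1, e=sp−y≈17.591894; I≈9.288680, D=e−e_prev≈29.813871; u=3/4·17.591894+1·9.288680+0·29.813871≈22.482601; next y=-1/10·(-18.591894)+1·22.482601≈24.341790
n=10: y≈24.341790, sp=-1, e=sp−y≈-25.341790; I≈-16.053110, D=e−e_prev≈-42.933684; u=3/4·(-25.341790)+1·(-16.053110)+0·(-42.933684)≈-35.059452; next y=-1/10·24.341790+1·(-35.059452)≈-37.493631
n=11: y≈-37.493631, sp=-1, e=sp−y≈36.493631; I≈20.440522, D=e−e_prev≈61.835421; u=3/4·36.493631+1·20.440522+0·61.835421≈47.810745; next y=-1/10·(-37.493631)+1·47.810745≈51.560108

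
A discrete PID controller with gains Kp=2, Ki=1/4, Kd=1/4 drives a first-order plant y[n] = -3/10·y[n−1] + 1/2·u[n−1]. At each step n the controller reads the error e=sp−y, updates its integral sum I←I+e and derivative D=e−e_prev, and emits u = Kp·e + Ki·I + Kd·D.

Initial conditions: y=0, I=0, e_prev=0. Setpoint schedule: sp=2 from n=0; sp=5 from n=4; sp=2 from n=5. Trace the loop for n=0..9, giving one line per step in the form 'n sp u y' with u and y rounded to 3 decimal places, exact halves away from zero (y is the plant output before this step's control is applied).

(exact arithmetic carried between steps; '≈' marks a value shown rounded to 6 d.p. or computed from one; I and e_prev carry over from the previous line; the table rounds u and y to 3 d.p., halves away from zero)
n=0: y=0, sp=2, e=sp−y=2; I=2, D=e−e_prev=2; u=2·2+1/4·2+1/4·2=5; next y=-3/10·0+1/2·5=2.5
n=1: y=2.5, sp=2, e=sp−y=-0.5; I=1.5, D=e−e_prev=-2.5; u=2·(-0.5)+1/4·1.5+1/4·(-2.5)=-1.25; next y=-3/10·2.5+1/2·(-1.25)=-1.375
n=2: y=-1.375, sp=2, e=sp−y=3.375; I=4.875, D=e−e_prev=3.875; u=2·3.375+1/4·4.875+1/4·3.875=8.9375; next y=-3/10·(-1.375)+1/2·8.9375=4.88125
n=3: y=4.88125, sp=2, e=sp−y=-2.88125; I=1.99375, D=e−e_prev=-6.25625; u=2·(-2.88125)+1/4·1.99375+1/4·(-6.25625)=-6.828125; next y=-3/10·4.88125+1/2·(-6.828125)≈-4.878438
n=4: y≈-4.878438, sp=5, e=sp−y≈9.878438; I≈11.872188, D=e−e_prev≈12.759688; u=2·9.878438+1/4·11.872188+1/4·12.759688≈25.914844; next y=-3/10·(-4.878438)+1/2·25.914844≈14.420953
n=5: y≈14.420953, sp=2, e=sp−y≈-12.420953; I≈-0.548766, D=e−e_prev≈-22.299391; u=2·(-12.420953)+1/4·(-0.548766)+1/4·(-22.299391)≈-30.553945; next y=-3/10·14.420953+1/2·(-30.553945)≈-19.603259
n=6: y≈-19.603259, sp=2, e=sp−y≈21.603259; I≈21.054493, D=e−e_prev≈34.024212; u=2·21.603259+1/4·21.054493+1/4·34.024212≈56.976193; next y=-3/10·(-19.603259)+1/2·56.976193≈34.369074
n=7: y≈34.369074, sp=2, e=sp−y≈-32.369074; I≈-11.314581, D=e−e_prev≈-53.972333; u=2·(-32.369074)+1/4·(-11.314581)+1/4·(-53.972333)≈-81.059877; next y=-3/10·34.369074+1/2·(-81.059877)≈-50.840661
n=8: y≈-50.840661, sp=2, e=sp−y≈52.840661; I≈41.526080, D=e−e_prev≈85.209735; u=2·52.840661+1/4·41.526080+1/4·85.209735≈137.365275; next y=-3/10·(-50.840661)+1/2·137.365275≈83.934836
n=9: y≈83.934836, sp=2, e=sp−y≈-81.934836; I≈-40.408756, D=e−e_prev≈-134.775497; u=2·(-81.934836)+1/4·(-40.408756)+1/4·(-134.775497)≈-207.665735; next y=-3/10·83.934836+1/2·(-207.665735)≈-129.013318

0 2 5.000 0.000
1 2 -1.250 2.500
2 2 8.938 -1.375
3 2 -6.828 4.881
4 5 25.915 -4.878
5 2 -30.554 14.421
6 2 56.976 -19.603
7 2 -81.060 34.369
8 2 137.365 -50.841
9 2 -207.666 83.935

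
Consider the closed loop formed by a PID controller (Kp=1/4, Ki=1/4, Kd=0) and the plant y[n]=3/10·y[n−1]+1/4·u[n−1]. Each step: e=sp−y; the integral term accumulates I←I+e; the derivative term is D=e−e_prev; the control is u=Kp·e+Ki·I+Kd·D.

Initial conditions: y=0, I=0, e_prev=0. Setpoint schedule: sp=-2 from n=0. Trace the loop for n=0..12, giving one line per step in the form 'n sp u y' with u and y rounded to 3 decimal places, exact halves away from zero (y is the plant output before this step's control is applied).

0 -2 -1.000 0.000
1 -2 -1.375 -0.250
2 -2 -1.728 -0.419
3 -2 -2.054 -0.558
4 -2 -2.353 -0.681
5 -2 -2.627 -0.792
6 -2 -2.878 -0.894
7 -2 -3.108 -0.988
8 -2 -3.318 -1.073
9 -2 -3.510 -1.151
10 -2 -3.687 -1.223
11 -2 -3.848 -1.289
12 -2 -3.996 -1.349

(exact arithmetic carried between steps; '≈' marks a value shown rounded to 6 d.p. or computed from one; I and e_prev carry over from the previous line; the table rounds u and y to 3 d.p., halves away from zero)
n=0: y=0, sp=-2, e=sp−y=-2; I=-2, D=e−e_prev=-2; u=1/4·(-2)+1/4·(-2)+0·(-2)=-1; next y=3/10·0+1/4·(-1)=-0.25
n=1: y=-0.25, sp=-2, e=sp−y=-1.75; I=-3.75, D=e−e_prev=0.25; u=1/4·(-1.75)+1/4·(-3.75)+0·0.25=-1.375; next y=3/10·(-0.25)+1/4·(-1.375)=-0.41875
n=2: y=-0.41875, sp=-2, e=sp−y=-1.58125; I=-5.33125, D=e−e_prev=0.16875; u=1/4·(-1.58125)+1/4·(-5.33125)+0·0.16875=-1.728125; next y=3/10·(-0.41875)+1/4·(-1.728125)≈-0.557656
n=3: y≈-0.557656, sp=-2, e=sp−y≈-1.442344; I≈-6.773594, D=e−e_prev≈0.138906; u=1/4·(-1.442344)+1/4·(-6.773594)+0·0.138906≈-2.053984; next y=3/10·(-0.557656)+1/4·(-2.053984)≈-0.680793
n=4: y≈-0.680793, sp=-2, e=sp−y≈-1.319207; I≈-8.092801, D=e−e_prev≈0.123137; u=1/4·(-1.319207)+1/4·(-8.092801)+0·0.123137≈-2.353002; next y=3/10·(-0.680793)+1/4·(-2.353002)≈-0.792488
n=5: y≈-0.792488, sp=-2, e=sp−y≈-1.207512; I≈-9.300312, D=e−e_prev≈0.111695; u=1/4·(-1.207512)+1/4·(-9.300312)+0·0.111695≈-2.626956; next y=3/10·(-0.792488)+1/4·(-2.626956)≈-0.894486
n=6: y≈-0.894486, sp=-2, e=sp−y≈-1.105514; I≈-10.405827, D=e−e_prev≈0.101997; u=1/4·(-1.105514)+1/4·(-10.405827)+0·0.101997≈-2.877835; next y=3/10·(-0.894486)+1/4·(-2.877835)≈-0.987804
n=7: y≈-0.987804, sp=-2, e=sp−y≈-1.012196; I≈-11.418022, D=e−e_prev≈0.093319; u=1/4·(-1.012196)+1/4·(-11.418022)+0·0.093319≈-3.107554; next y=3/10·(-0.987804)+1/4·(-3.107554)≈-1.073230
n=8: y≈-1.073230, sp=-2, e=sp−y≈-0.926770; I≈-12.344792, D=e−e_prev≈0.085425; u=1/4·(-0.926770)+1/4·(-12.344792)+0·0.085425≈-3.317891; next y=3/10·(-1.073230)+1/4·(-3.317891)≈-1.151442
n=9: y≈-1.151442, sp=-2, e=sp−y≈-0.848558; I≈-13.193351, D=e−e_prev≈0.078212; u=1/4·(-0.848558)+1/4·(-13.193351)+0·0.078212≈-3.510477; next y=3/10·(-1.151442)+1/4·(-3.510477)≈-1.223052
n=10: y≈-1.223052, sp=-2, e=sp−y≈-0.776948; I≈-13.970299, D=e−e_prev≈0.071610; u=1/4·(-0.776948)+1/4·(-13.970299)+0·0.071610≈-3.686812; next y=3/10·(-1.223052)+1/4·(-3.686812)≈-1.288618
n=11: y≈-1.288618, sp=-2, e=sp−y≈-0.711382; I≈-14.681680, D=e−e_prev≈0.065567; u=1/4·(-0.711382)+1/4·(-14.681680)+0·0.065567≈-3.848265; next y=3/10·(-1.288618)+1/4·(-3.848265)≈-1.348652
n=12: y≈-1.348652, sp=-2, e=sp−y≈-0.651348; I≈-15.333029, D=e−e_prev≈0.060033; u=1/4·(-0.651348)+1/4·(-15.333029)+0·0.060033≈-3.996094; next y=3/10·(-1.348652)+1/4·(-3.996094)≈-1.403619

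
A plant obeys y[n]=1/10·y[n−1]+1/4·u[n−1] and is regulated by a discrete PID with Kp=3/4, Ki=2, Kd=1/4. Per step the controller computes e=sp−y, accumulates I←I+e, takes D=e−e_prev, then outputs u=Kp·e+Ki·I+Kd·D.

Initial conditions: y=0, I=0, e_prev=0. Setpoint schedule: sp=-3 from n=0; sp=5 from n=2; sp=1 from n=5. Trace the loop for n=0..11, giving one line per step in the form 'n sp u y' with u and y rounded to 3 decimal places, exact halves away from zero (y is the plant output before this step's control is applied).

0 -3 -9.000 0.000
1 -3 -7.500 -2.250
2 5 13.988 -2.100
3 5 10.064 3.287
4 5 16.164 2.845
5 1 3.922 4.325
6 1 7.378 1.413
7 1 4.106 1.986
8 1 4.560 1.225
9 1 3.807 1.262
10 1 3.845 1.078
11 1 3.670 1.069

(exact arithmetic carried between steps; '≈' marks a value shown rounded to 6 d.p. or computed from one; I and e_prev carry over from the previous line; the table rounds u and y to 3 d.p., halves away from zero)
n=0: y=0, sp=-3, e=sp−y=-3; I=-3, D=e−e_prev=-3; u=3/4·(-3)+2·(-3)+1/4·(-3)=-9; next y=1/10·0+1/4·(-9)=-2.25
n=1: y=-2.25, sp=-3, e=sp−y=-0.75; I=-3.75, D=e−e_prev=2.25; u=3/4·(-0.75)+2·(-3.75)+1/4·2.25=-7.5; next y=1/10·(-2.25)+1/4·(-7.5)=-2.1
n=2: y=-2.1, sp=5, e=sp−y=7.1; I=3.35, D=e−e_prev=7.85; u=3/4·7.1+2·3.35+1/4·7.85=13.9875; next y=1/10·(-2.1)+1/4·13.9875=3.286875
n=3: y=3.286875, sp=5, e=sp−y=1.713125; I=5.063125, D=e−e_prev=-5.386875; u=3/4·1.713125+2·5.063125+1/4·(-5.386875)=10.064375; next y=1/10·3.286875+1/4·10.064375≈2.844781
n=4: y≈2.844781, sp=5, e=sp−y≈2.155219; I≈7.218344, D=e−e_prev≈0.442094; u=3/4·2.155219+2·7.218344+1/4·0.442094≈16.163625; next y=1/10·2.844781+1/4·16.163625≈4.325384
n=5: y≈4.325384, sp=1, e=sp−y≈-3.325384; I≈3.892959, D=e−e_prev≈-5.480603; u=3/4·(-3.325384)+2·3.892959+1/4·(-5.480603)≈3.921730; next y=1/10·4.325384+1/4·3.921730≈1.412971
n=6: y≈1.412971, sp=1, e=sp−y≈-0.412971; I≈3.479989, D=e−e_prev≈2.912414; u=3/4·(-0.412971)+2·3.479989+1/4·2.912414≈7.378352; next y=1/10·1.412971+1/4·7.378352≈1.985885
n=7: y≈1.985885, sp=1, e=sp−y≈-0.985885; I≈2.494103, D=e−e_prev≈-0.572914; u=3/4·(-0.985885)+2·2.494103+1/4·(-0.572914)≈4.105564; next y=1/10·1.985885+1/4·4.105564≈1.224980
n=8: y≈1.224980, sp=1, e=sp−y≈-0.224980; I≈2.269124, D=e−e_prev≈0.760906; u=3/4·(-0.224980)+2·2.269124+1/4·0.760906≈4.559739; next y=1/10·1.224980+1/4·4.559739≈1.262433
n=9: y≈1.262433, sp=1, e=sp−y≈-0.262433; I≈2.006691, D=e−e_prev≈-0.037453; u=3/4·(-0.262433)+2·2.006691+1/4·(-0.037453)≈3.807194; next y=1/10·1.262433+1/4·3.807194≈1.078042
n=10: y≈1.078042, sp=1, e=sp−y≈-0.078042; I≈1.928649, D=e−e_prev≈0.184391; u=3/4·(-0.078042)+2·1.928649+1/4·0.184391≈3.844865; next y=1/10·1.078042+1/4·3.844865≈1.069020
n=11: y≈1.069020, sp=1, e=sp−y≈-0.069020; I≈1.859629, D=e−e_prev≈0.009021; u=3/4·(-0.069020)+2·1.859629+1/4·0.009021≈3.669748; next y=1/10·1.069020+1/4·3.669748≈1.024339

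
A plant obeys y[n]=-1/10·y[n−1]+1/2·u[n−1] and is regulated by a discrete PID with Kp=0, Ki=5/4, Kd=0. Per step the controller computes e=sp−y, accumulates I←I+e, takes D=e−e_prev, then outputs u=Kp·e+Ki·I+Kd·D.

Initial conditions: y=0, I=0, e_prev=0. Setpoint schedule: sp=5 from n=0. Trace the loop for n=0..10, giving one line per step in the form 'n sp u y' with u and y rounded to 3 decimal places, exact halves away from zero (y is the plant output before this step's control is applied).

(exact arithmetic carried between steps; '≈' marks a value shown rounded to 6 d.p. or computed from one; I and e_prev carry over from the previous line; the table rounds u and y to 3 d.p., halves away from zero)
n=0: y=0, sp=5, e=sp−y=5; I=5, D=e−e_prev=5; u=0·5+5/4·5+0·5=6.25; next y=-1/10·0+1/2·6.25=3.125
n=1: y=3.125, sp=5, e=sp−y=1.875; I=6.875, D=e−e_prev=-3.125; u=0·1.875+5/4·6.875+0·(-3.125)=8.59375; next y=-1/10·3.125+1/2·8.59375=3.984375
n=2: y=3.984375, sp=5, e=sp−y=1.015625; I=7.890625, D=e−e_prev=-0.859375; u=0·1.015625+5/4·7.890625+0·(-0.859375)≈9.863281; next y=-1/10·3.984375+1/2·9.863281≈4.533203
n=3: y≈4.533203, sp=5, e=sp−y≈0.466797; I≈8.357422, D=e−e_prev≈-0.548828; u=0·0.466797+5/4·8.357422+0·(-0.548828)≈10.446777; next y=-1/10·4.533203+1/2·10.446777≈4.770068
n=4: y≈4.770068, sp=5, e=sp−y≈0.229932; I≈8.587354, D=e−e_prev≈-0.236865; u=0·0.229932+5/4·8.587354+0·(-0.236865)≈10.734192; next y=-1/10·4.770068+1/2·10.734192≈4.890089
n=5: y≈4.890089, sp=5, e=sp−y≈0.109911; I≈8.697264, D=e−e_prev≈-0.120021; u=0·0.109911+5/4·8.697264+0·(-0.120021)≈10.871581; next y=-1/10·4.890089+1/2·10.871581≈4.946781
n=6: y≈4.946781, sp=5, e=sp−y≈0.053219; I≈8.750483, D=e−e_prev≈-0.056692; u=0·0.053219+5/4·8.750483+0·(-0.056692)≈10.938104; next y=-1/10·4.946781+1/2·10.938104≈4.974374
n=7: y≈4.974374, sp=5, e=sp−y≈0.025626; I≈8.776109, D=e−e_prev≈-0.027592; u=0·0.025626+5/4·8.776109+0·(-0.027592)≈10.970137; next y=-1/10·4.974374+1/2·10.970137≈4.987631
n=8: y≈4.987631, sp=5, e=sp−y≈0.012369; I≈8.788478, D=e−e_prev≈-0.013257; u=0·0.012369+5/4·8.788478+0·(-0.013257)≈10.985598; next y=-1/10·4.987631+1/2·10.985598≈4.994036
n=9: y≈4.994036, sp=5, e=sp−y≈0.005964; I≈8.794442, D=e−e_prev≈-0.006405; u=0·0.005964+5/4·8.794442+0·(-0.006405)≈10.993053; next y=-1/10·4.994036+1/2·10.993053≈4.997123
n=10: y≈4.997123, sp=5, e=sp−y≈0.002877; I≈8.797320, D=e−e_prev≈-0.003087; u=0·0.002877+5/4·8.797320+0·(-0.003087)≈10.996649; next y=-1/10·4.997123+1/2·10.996649≈4.998612

0 5 6.250 0.000
1 5 8.594 3.125
2 5 9.863 3.984
3 5 10.447 4.533
4 5 10.734 4.770
5 5 10.872 4.890
6 5 10.938 4.947
7 5 10.970 4.974
8 5 10.986 4.988
9 5 10.993 4.994
10 5 10.997 4.997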